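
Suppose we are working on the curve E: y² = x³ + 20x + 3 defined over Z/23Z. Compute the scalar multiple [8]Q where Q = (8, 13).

Repeated addition: build up to 8Q.
2Q: tangent at (8, 13): λ = (3·8² + 20)/(2·13) ≡ 5/3. 3⁻¹ ≡ 8 (mod 23) since 3·8 = 24 ≡ 1, so λ ≡ 5·8 ≡ 17.
  x = λ² - 8 - 8 = 289 - 16 ≡ 20; y = λ·(8 - 20) - 13 ≡ 13. → (20, 13)
3Q: (20, 13) + (8, 13). λ = (13 - 13)/(8 - 20) ≡ 0/11 mod 23. 11⁻¹ ≡ 21 (mod 23), so λ ≡ 0.
  x = λ² - 20 - 8 = 0 - 28 ≡ 18; y = λ·(20 - 18) - 13 ≡ 10. → (18, 10)
4Q: (18, 10) + (8, 13). λ = (13 - 10)/(8 - 18) ≡ 3/13 mod 23. 13⁻¹ ≡ 16 (mod 23), so λ ≡ 2.
  x = λ² - 18 - 8 = 4 - 26 ≡ 1; y = λ·(18 - 1) - 10 ≡ 1. → (1, 1)
5Q: (1, 1) + (8, 13). λ = (13 - 1)/(8 - 1) ≡ 12/7 mod 23. 7⁻¹ ≡ 10 (mod 23) since 7·10 = 70 ≡ 1, so λ ≡ 5.
  x = λ² - 1 - 8 = 25 - 9 ≡ 16; y = λ·(1 - 16) - 1 ≡ 16. → (16, 16)
6Q: (16, 16) + (8, 13). λ = (13 - 16)/(8 - 16) ≡ 20/15 mod 23. 15⁻¹ ≡ 20 (mod 23), so λ ≡ 9.
  x = λ² - 16 - 8 = 81 - 24 ≡ 11; y = λ·(16 - 11) - 16 ≡ 6. → (11, 6)
7Q: (11, 6) + (8, 13). λ = (13 - 6)/(8 - 11) ≡ 7/20 mod 23. 20⁻¹ ≡ 15 (mod 23), so λ ≡ 13.
  x = λ² - 11 - 8 = 169 - 19 ≡ 12; y = λ·(11 - 12) - 6 ≡ 4. → (12, 4)
8Q: (12, 4) + (8, 13). λ = (13 - 4)/(8 - 12) ≡ 9/19 mod 23. 19⁻¹ ≡ 17 (mod 23), so λ ≡ 15.
  x = λ² - 12 - 8 = 225 - 20 ≡ 21; y = λ·(12 - 21) - 4 ≡ 22. → (21, 22)

(21, 22)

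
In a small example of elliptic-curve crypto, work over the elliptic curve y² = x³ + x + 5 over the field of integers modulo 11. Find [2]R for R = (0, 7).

(5, 6)

tangent at (0, 7): λ = (3·0² + 1)/(2·7) ≡ 1/3. 3⁻¹ ≡ 4 (mod 11), so λ ≡ 1·4 ≡ 4.
  x = λ² - 0 - 0 = 16 - 0 ≡ 5; y = λ·(0 - 5) - 7 ≡ 6. → (5, 6)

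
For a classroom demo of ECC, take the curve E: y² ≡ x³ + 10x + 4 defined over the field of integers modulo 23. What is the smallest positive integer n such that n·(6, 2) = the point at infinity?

2P: tangent at (6, 2): λ = (3·6² + 10)/(2·2) ≡ 3/4. 4⁻¹ ≡ 6 (mod 23) since 4·6 = 24 ≡ 1, so λ ≡ 3·6 ≡ 18.
  x = λ² - 6 - 6 = 324 - 12 ≡ 13; y = λ·(6 - 13) - 2 ≡ 10. → (13, 10)
3P: (13, 10) + (6, 2). λ = (2 - 10)/(6 - 13) ≡ 15/16 mod 23. 16⁻¹ ≡ 13 (mod 23), so λ ≡ 11.
  x = λ² - 13 - 6 = 121 - 19 ≡ 10; y = λ·(13 - 10) - 10 ≡ 0. → (10, 0)
4P: (10, 0) + (6, 2). λ = (2 - 0)/(6 - 10) ≡ 2/19 mod 23. 19⁻¹ ≡ 17 (mod 23), so λ ≡ 11.
  x = λ² - 10 - 6 = 121 - 16 ≡ 13; y = λ·(10 - 13) - 0 ≡ 13. → (13, 13)
5P: (13, 13) + (6, 2). λ = (2 - 13)/(6 - 13) ≡ 12/16 mod 23. 16⁻¹ ≡ 13 (mod 23), so λ ≡ 18.
  x = λ² - 13 - 6 = 324 - 19 ≡ 6; y = λ·(13 - 6) - 13 ≡ 21. → (6, 21)
6P: (6, 21) + (6, 2): same x and y₁ ≡ -y₂, so the sum is the point at infinity.
6P = the point at infinity, so the order is 6.

6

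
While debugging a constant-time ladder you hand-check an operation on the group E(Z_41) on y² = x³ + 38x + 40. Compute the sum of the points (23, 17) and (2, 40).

(0, 32)

(23, 17) + (2, 40). λ = (40 - 17)/(2 - 23) ≡ 23/20 mod 41. 20⁻¹ ≡ 39 (mod 41), so λ ≡ 36.
  x = λ² - 23 - 2 = 1296 - 25 ≡ 0; y = λ·(23 - 0) - 17 ≡ 32. → (0, 32)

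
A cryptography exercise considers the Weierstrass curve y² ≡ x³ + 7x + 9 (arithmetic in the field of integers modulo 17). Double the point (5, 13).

(9, 11)

tangent at (5, 13): λ = (3·5² + 7)/(2·13) ≡ 14/9. 9⁻¹ ≡ 2 (mod 17), so λ ≡ 14·2 ≡ 11.
  x = λ² - 5 - 5 = 121 - 10 ≡ 9; y = λ·(5 - 9) - 13 ≡ 11. → (9, 11)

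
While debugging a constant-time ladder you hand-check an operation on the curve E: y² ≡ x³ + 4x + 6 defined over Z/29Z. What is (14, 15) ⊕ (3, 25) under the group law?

(14, 15) + (3, 25). λ = (25 - 15)/(3 - 14) ≡ 10/18 mod 29. 18⁻¹ ≡ 21 (mod 29) since 18·21 = 378 ≡ 1, so λ ≡ 7.
  x = λ² - 14 - 3 = 49 - 17 ≡ 3; y = λ·(14 - 3) - 15 ≡ 4. → (3, 4)

(3, 4)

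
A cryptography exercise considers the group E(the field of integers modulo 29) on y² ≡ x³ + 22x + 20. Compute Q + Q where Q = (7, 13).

(21, 12)

tangent at (7, 13): λ = (3·7² + 22)/(2·13) ≡ 24/26. 26⁻¹ ≡ 19 (mod 29) since 26·19 = 494 ≡ 1, so λ ≡ 24·19 ≡ 21.
  x = λ² - 7 - 7 = 441 - 14 ≡ 21; y = λ·(7 - 21) - 13 ≡ 12. → (21, 12)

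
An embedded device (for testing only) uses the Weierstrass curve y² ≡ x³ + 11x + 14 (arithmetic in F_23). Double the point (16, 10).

tangent at (16, 10): λ = (3·16² + 11)/(2·10) ≡ 20/20. 20⁻¹ ≡ 15 (mod 23), so λ ≡ 20·15 ≡ 1.
  x = λ² - 16 - 16 = 1 - 32 ≡ 15; y = λ·(16 - 15) - 10 ≡ 14. → (15, 14)

(15, 14)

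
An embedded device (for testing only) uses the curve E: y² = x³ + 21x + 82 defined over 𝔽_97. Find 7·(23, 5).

(43, 46)

Write G = (23, 5).
Double-and-add on 7 = (111)₂. Start with G = (23, 5) for the leading 1-bit.
double: tangent at (23, 5): λ = (3·23² + 21)/(2·5) ≡ 56/10. 10⁻¹ ≡ 68 (mod 97) since 10·68 = 680 ≡ 1, so λ ≡ 56·68 ≡ 25.
  x = λ² - 23 - 23 = 625 - 46 ≡ 94; y = λ·(23 - 94) - 5 ≡ 63. → (94, 63)
add G: (94, 63) + (23, 5). λ = (5 - 63)/(23 - 94) ≡ 39/26 mod 97. 26⁻¹ ≡ 56 (mod 97), so λ ≡ 50.
  x = λ² - 94 - 23 = 2500 - 117 ≡ 55; y = λ·(94 - 55) - 63 ≡ 44. → (55, 44)
double: tangent at (55, 44): λ = (3·55² + 21)/(2·44) ≡ 75/88. 88⁻¹ ≡ 43 (mod 97) since 88·43 = 3784 ≡ 1, so λ ≡ 75·43 ≡ 24.
  x = λ² - 55 - 55 = 576 - 110 ≡ 78; y = λ·(55 - 78) - 44 ≡ 83. → (78, 83)
add G: (78, 83) + (23, 5). λ = (5 - 83)/(23 - 78) ≡ 19/42 mod 97. 42⁻¹ ≡ 67 (mod 97), so λ ≡ 12.
  x = λ² - 78 - 23 = 144 - 101 ≡ 43; y = λ·(78 - 43) - 83 ≡ 46. → (43, 46)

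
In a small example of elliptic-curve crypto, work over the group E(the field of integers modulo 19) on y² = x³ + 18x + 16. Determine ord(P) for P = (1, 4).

4

2P: tangent at (1, 4): λ = (3·1² + 18)/(2·4) ≡ 2/8. 8⁻¹ ≡ 12 (mod 19) since 8·12 = 96 ≡ 1, so λ ≡ 2·12 ≡ 5.
  x = λ² - 1 - 1 = 25 - 2 ≡ 4; y = λ·(1 - 4) - 4 ≡ 0. → (4, 0)
3P: (4, 0) + (1, 4). λ = (4 - 0)/(1 - 4) ≡ 4/16 mod 19. 16⁻¹ ≡ 6 (mod 19) since 16·6 = 96 ≡ 1, so λ ≡ 5.
  x = λ² - 4 - 1 = 25 - 5 ≡ 1; y = λ·(4 - 1) - 0 ≡ 15. → (1, 15)
4P: (1, 15) + (1, 4): same x and y₁ ≡ -y₂, so the sum is O.
4P = O, so the order is 4.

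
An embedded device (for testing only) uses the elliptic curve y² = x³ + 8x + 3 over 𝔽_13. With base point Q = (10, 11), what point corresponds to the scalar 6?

(1, 5)

Double-and-add on 6 = (110)₂. Start with Q = (10, 11) for the leading 1-bit.
double: tangent at (10, 11): λ = (3·10² + 8)/(2·11) ≡ 9/9. 9⁻¹ ≡ 3 (mod 13) since 9·3 = 27 ≡ 1, so λ ≡ 9·3 ≡ 1.
  x = λ² - 10 - 10 = 1 - 20 ≡ 7; y = λ·(10 - 7) - 11 ≡ 5. → (7, 5)
add Q: (7, 5) + (10, 11). λ = (11 - 5)/(10 - 7) ≡ 6/3 mod 13. 3⁻¹ ≡ 9 (mod 13), so λ ≡ 2.
  x = λ² - 7 - 10 = 4 - 17 ≡ 0; y = λ·(7 - 0) - 5 ≡ 9. → (0, 9)
double: tangent at (0, 9): λ = (3·0² + 8)/(2·9) ≡ 8/5. 5⁻¹ ≡ 8 (mod 13), so λ ≡ 8·8 ≡ 12.
  x = λ² - 0 - 0 = 144 - 0 ≡ 1; y = λ·(0 - 1) - 9 ≡ 5. → (1, 5)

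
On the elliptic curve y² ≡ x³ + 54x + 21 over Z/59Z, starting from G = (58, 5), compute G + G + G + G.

Double-and-add on 4 = (100)₂. Start with G = (58, 5) for the leading 1-bit.
double: tangent at (58, 5): λ = (3·58² + 54)/(2·5) ≡ 57/10. 10⁻¹ ≡ 6 (mod 59), so λ ≡ 57·6 ≡ 47.
  x = λ² - 58 - 58 = 2209 - 116 ≡ 28; y = λ·(58 - 28) - 5 ≡ 48. → (28, 48)
double: tangent at (28, 48): λ = (3·28² + 54)/(2·48) ≡ 46/37. 37⁻¹ ≡ 8 (mod 59) since 37·8 = 296 ≡ 1, so λ ≡ 46·8 ≡ 14.
  x = λ² - 28 - 28 = 196 - 56 ≡ 22; y = λ·(28 - 22) - 48 ≡ 36. → (22, 36)

(22, 36)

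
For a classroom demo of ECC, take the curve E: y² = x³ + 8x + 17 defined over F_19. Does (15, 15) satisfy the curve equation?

yes

y² = 15² ≡ 16; x³ + 8x + 17 = 3512 ≡ 16 (mod 19). 16 = 16.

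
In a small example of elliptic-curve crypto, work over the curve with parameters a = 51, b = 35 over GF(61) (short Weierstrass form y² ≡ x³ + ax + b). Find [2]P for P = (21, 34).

(15, 37)

tangent at (21, 34): λ = (3·21² + 51)/(2·34) ≡ 32/7. 7⁻¹ ≡ 35 (mod 61) since 7·35 = 245 ≡ 1, so λ ≡ 32·35 ≡ 22.
  x = λ² - 21 - 21 = 484 - 42 ≡ 15; y = λ·(21 - 15) - 34 ≡ 37. → (15, 37)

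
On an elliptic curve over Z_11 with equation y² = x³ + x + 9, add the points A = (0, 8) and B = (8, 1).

(6, 0)

(0, 8) + (8, 1). λ = (1 - 8)/(8 - 0) ≡ 4/8 mod 11. 8⁻¹ ≡ 7 (mod 11) since 8·7 = 56 ≡ 1, so λ ≡ 6.
  x = λ² - 0 - 8 = 36 - 8 ≡ 6; y = λ·(0 - 6) - 8 ≡ 0. → (6, 0)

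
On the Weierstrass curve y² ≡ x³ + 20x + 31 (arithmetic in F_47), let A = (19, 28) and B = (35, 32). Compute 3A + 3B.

First 3A:
Repeated addition: build up to 3A.
2A: tangent at (19, 28): λ = (3·19² + 20)/(2·28) ≡ 22/9. 9⁻¹ ≡ 21 (mod 47) since 9·21 = 189 ≡ 1, so λ ≡ 22·21 ≡ 39.
  x = λ² - 19 - 19 = 1521 - 38 ≡ 26; y = λ·(19 - 26) - 28 ≡ 28. → (26, 28)
3A: (26, 28) + (19, 28). λ = (28 - 28)/(19 - 26) ≡ 0/40 mod 47. 40⁻¹ ≡ 20 (mod 47) since 40·20 = 800 ≡ 1, so λ ≡ 0.
  x = λ² - 26 - 19 = 0 - 45 ≡ 2; y = λ·(26 - 2) - 28 ≡ 19. → (2, 19)
3A = (2, 19).
Next 3B:
Repeated addition: build up to 3B.
2B: tangent at (35, 32): λ = (3·35² + 20)/(2·32) ≡ 29/17. 17⁻¹ ≡ 36 (mod 47) since 17·36 = 612 ≡ 1, so λ ≡ 29·36 ≡ 10.
  x = λ² - 35 - 35 = 100 - 70 ≡ 30; y = λ·(35 - 30) - 32 ≡ 18. → (30, 18)
3B: (30, 18) + (35, 32). λ = (32 - 18)/(35 - 30) ≡ 14/5 mod 47. 5⁻¹ ≡ 19 (mod 47), so λ ≡ 31.
  x = λ² - 30 - 35 = 961 - 65 ≡ 3; y = λ·(30 - 3) - 18 ≡ 20. → (3, 20)
3B = (3, 20).
Finally 3A + 3B:
(2, 19) + (3, 20). λ = (20 - 19)/(3 - 2) ≡ 1/1 mod 47. 1⁻¹ ≡ 1 (mod 47), so λ ≡ 1.
  x = λ² - 2 - 3 = 1 - 5 ≡ 43; y = λ·(2 - 43) - 19 ≡ 34. → (43, 34)

(43, 34)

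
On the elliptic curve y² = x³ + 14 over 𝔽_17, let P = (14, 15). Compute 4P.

(16, 8)

Double-and-add on 4 = (100)₂. Start with P = (14, 15) for the leading 1-bit.
double: tangent at (14, 15): λ = (3·14² + 0)/(2·15) ≡ 10/13. 13⁻¹ ≡ 4 (mod 17), so λ ≡ 10·4 ≡ 6.
  x = λ² - 14 - 14 = 36 - 28 ≡ 8; y = λ·(14 - 8) - 15 ≡ 4. → (8, 4)
double: tangent at (8, 4): λ = (3·8² + 0)/(2·4) ≡ 5/8. 8⁻¹ ≡ 15 (mod 17), so λ ≡ 5·15 ≡ 7.
  x = λ² - 8 - 8 = 49 - 16 ≡ 16; y = λ·(8 - 16) - 4 ≡ 8. → (16, 8)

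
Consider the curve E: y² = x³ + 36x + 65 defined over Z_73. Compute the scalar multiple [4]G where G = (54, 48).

Repeated addition: build up to 4G.
2G: tangent at (54, 48): λ = (3·54² + 36)/(2·48) ≡ 24/23. 23⁻¹ ≡ 54 (mod 73) since 23·54 = 1242 ≡ 1, so λ ≡ 24·54 ≡ 55.
  x = λ² - 54 - 54 = 3025 - 108 ≡ 70; y = λ·(54 - 70) - 48 ≡ 21. → (70, 21)
3G: (70, 21) + (54, 48). λ = (48 - 21)/(54 - 70) ≡ 27/57 mod 73. 57⁻¹ ≡ 41 (mod 73), so λ ≡ 12.
  x = λ² - 70 - 54 = 144 - 124 ≡ 20; y = λ·(70 - 20) - 21 ≡ 68. → (20, 68)
4G: (20, 68) + (54, 48). λ = (48 - 68)/(54 - 20) ≡ 53/34 mod 73. 34⁻¹ ≡ 58 (mod 73) since 34·58 = 1972 ≡ 1, so λ ≡ 8.
  x = λ² - 20 - 54 = 64 - 74 ≡ 63; y = λ·(20 - 63) - 68 ≡ 26. → (63, 26)

(63, 26)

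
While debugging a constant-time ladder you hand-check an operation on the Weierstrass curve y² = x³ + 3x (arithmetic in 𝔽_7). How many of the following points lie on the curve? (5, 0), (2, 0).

(5, 0): 0² ≡ 0, rhs ≡ 0 → on.
(2, 0): 0² ≡ 0, rhs ≡ 0 → on.

2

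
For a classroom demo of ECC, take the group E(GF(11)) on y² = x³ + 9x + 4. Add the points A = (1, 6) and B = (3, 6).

(7, 5)

(1, 6) + (3, 6). λ = (6 - 6)/(3 - 1) ≡ 0/2 mod 11. 2⁻¹ ≡ 6 (mod 11), so λ ≡ 0.
  x = λ² - 1 - 3 = 0 - 4 ≡ 7; y = λ·(1 - 7) - 6 ≡ 5. → (7, 5)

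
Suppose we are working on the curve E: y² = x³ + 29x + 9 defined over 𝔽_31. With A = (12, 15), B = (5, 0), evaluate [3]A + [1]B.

First 3A:
Repeated addition: build up to 3A.
2A: tangent at (12, 15): λ = (3·12² + 29)/(2·15) ≡ 27/30. 30⁻¹ ≡ 30 (mod 31) since 30·30 = 900 ≡ 1, so λ ≡ 27·30 ≡ 4.
  x = λ² - 12 - 12 = 16 - 24 ≡ 23; y = λ·(12 - 23) - 15 ≡ 3. → (23, 3)
3A: (23, 3) + (12, 15). λ = (15 - 3)/(12 - 23) ≡ 12/20 mod 31. 20⁻¹ ≡ 14 (mod 31), so λ ≡ 13.
  x = λ² - 23 - 12 = 169 - 35 ≡ 10; y = λ·(23 - 10) - 3 ≡ 11. → (10, 11)
3A = (10, 11).
Finally 3A + B:
(10, 11) + (5, 0). λ = (0 - 11)/(5 - 10) ≡ 20/26 mod 31. 26⁻¹ ≡ 6 (mod 31) since 26·6 = 156 ≡ 1, so λ ≡ 27.
  x = λ² - 10 - 5 = 729 - 15 ≡ 1; y = λ·(10 - 1) - 11 ≡ 15. → (1, 15)

(1, 15)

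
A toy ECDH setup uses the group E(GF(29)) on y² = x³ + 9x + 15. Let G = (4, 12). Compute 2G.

tangent at (4, 12): λ = (3·4² + 9)/(2·12) ≡ 28/24. 24⁻¹ ≡ 23 (mod 29) since 24·23 = 552 ≡ 1, so λ ≡ 28·23 ≡ 6.
  x = λ² - 4 - 4 = 36 - 8 ≡ 28; y = λ·(4 - 28) - 12 ≡ 18. → (28, 18)

(28, 18)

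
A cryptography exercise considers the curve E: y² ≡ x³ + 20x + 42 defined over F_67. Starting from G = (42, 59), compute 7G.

(20, 0)

Repeated addition: build up to 7G.
2G: tangent at (42, 59): λ = (3·42² + 20)/(2·59) ≡ 19/51. 51⁻¹ ≡ 46 (mod 67) since 51·46 = 2346 ≡ 1, so λ ≡ 19·46 ≡ 3.
  x = λ² - 42 - 42 = 9 - 84 ≡ 59; y = λ·(42 - 59) - 59 ≡ 24. → (59, 24)
3G: (59, 24) + (42, 59). λ = (59 - 24)/(42 - 59) ≡ 35/50 mod 67. 50⁻¹ ≡ 63 (mod 67), so λ ≡ 61.
  x = λ² - 59 - 42 = 3721 - 101 ≡ 2; y = λ·(59 - 2) - 24 ≡ 36. → (2, 36)
4G: (2, 36) + (42, 59). λ = (59 - 36)/(42 - 2) ≡ 23/40 mod 67. 40⁻¹ ≡ 62 (mod 67), so λ ≡ 19.
  x = λ² - 2 - 42 = 361 - 44 ≡ 49; y = λ·(2 - 49) - 36 ≡ 9. → (49, 9)
5G: (49, 9) + (42, 59). λ = (59 - 9)/(42 - 49) ≡ 50/60 mod 67. 60⁻¹ ≡ 19 (mod 67) since 60·19 = 1140 ≡ 1, so λ ≡ 12.
  x = λ² - 49 - 42 = 144 - 91 ≡ 53; y = λ·(49 - 53) - 9 ≡ 10. → (53, 10)
6G: (53, 10) + (42, 59). λ = (59 - 10)/(42 - 53) ≡ 49/56 mod 67. 56⁻¹ ≡ 6 (mod 67), so λ ≡ 26.
  x = λ² - 53 - 42 = 676 - 95 ≡ 45; y = λ·(53 - 45) - 10 ≡ 64. → (45, 64)
7G: (45, 64) + (42, 59). λ = (59 - 64)/(42 - 45) ≡ 62/64 mod 67. 64⁻¹ ≡ 22 (mod 67), so λ ≡ 24.
  x = λ² - 45 - 42 = 576 - 87 ≡ 20; y = λ·(45 - 20) - 64 ≡ 0. → (20, 0)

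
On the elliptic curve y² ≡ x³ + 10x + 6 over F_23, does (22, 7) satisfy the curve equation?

y² = 7² ≡ 3; x³ + 10x + 6 = 10874 ≡ 18 (mod 23). 3 ≠ 18.

no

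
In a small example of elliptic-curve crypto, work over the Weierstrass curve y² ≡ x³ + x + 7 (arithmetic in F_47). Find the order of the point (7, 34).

3

2P: tangent at (7, 34): λ = (3·7² + 1)/(2·34) ≡ 7/21. 21⁻¹ ≡ 9 (mod 47), so λ ≡ 7·9 ≡ 16.
  x = λ² - 7 - 7 = 256 - 14 ≡ 7; y = λ·(7 - 7) - 34 ≡ 13. → (7, 13)
3P: (7, 13) + (7, 34): same x and y₁ ≡ -y₂, so the sum is the point at infinity.
3P = the point at infinity, so the order is 3.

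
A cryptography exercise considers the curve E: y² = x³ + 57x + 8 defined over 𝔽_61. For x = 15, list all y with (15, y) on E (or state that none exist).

x³ + 57x + 8 = 4238 ≡ 29 (mod 61).
29 is a non-residue mod 61; no y exists.

none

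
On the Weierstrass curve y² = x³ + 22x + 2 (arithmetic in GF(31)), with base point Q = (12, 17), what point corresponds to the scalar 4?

Repeated addition: build up to 4Q.
2Q: tangent at (12, 17): λ = (3·12² + 22)/(2·17) ≡ 20/3. 3⁻¹ ≡ 21 (mod 31), so λ ≡ 20·21 ≡ 17.
  x = λ² - 12 - 12 = 289 - 24 ≡ 17; y = λ·(12 - 17) - 17 ≡ 22. → (17, 22)
3Q: (17, 22) + (12, 17). λ = (17 - 22)/(12 - 17) ≡ 26/26 mod 31. 26⁻¹ ≡ 6 (mod 31), so λ ≡ 1.
  x = λ² - 17 - 12 = 1 - 29 ≡ 3; y = λ·(17 - 3) - 22 ≡ 23. → (3, 23)
4Q: (3, 23) + (12, 17). λ = (17 - 23)/(12 - 3) ≡ 25/9 mod 31. 9⁻¹ ≡ 7 (mod 31) since 9·7 = 63 ≡ 1, so λ ≡ 20.
  x = λ² - 3 - 12 = 400 - 15 ≡ 13; y = λ·(3 - 13) - 23 ≡ 25. → (13, 25)

(13, 25)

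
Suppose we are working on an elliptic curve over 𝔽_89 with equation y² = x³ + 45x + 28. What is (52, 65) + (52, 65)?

tangent at (52, 65): λ = (3·52² + 45)/(2·65) ≡ 58/41. 41⁻¹ ≡ 76 (mod 89) since 41·76 = 3116 ≡ 1, so λ ≡ 58·76 ≡ 47.
  x = λ² - 52 - 52 = 2209 - 104 ≡ 58; y = λ·(52 - 58) - 65 ≡ 9. → (58, 9)

(58, 9)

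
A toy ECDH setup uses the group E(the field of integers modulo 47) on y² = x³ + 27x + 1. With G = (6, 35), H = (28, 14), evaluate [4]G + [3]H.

First 4G:
Repeated addition: build up to 4G.
2G: tangent at (6, 35): λ = (3·6² + 27)/(2·35) ≡ 41/23. 23⁻¹ ≡ 45 (mod 47), so λ ≡ 41·45 ≡ 12.
  x = λ² - 6 - 6 = 144 - 12 ≡ 38; y = λ·(6 - 38) - 35 ≡ 4. → (38, 4)
3G: (38, 4) + (6, 35). λ = (35 - 4)/(6 - 38) ≡ 31/15 mod 47. 15⁻¹ ≡ 22 (mod 47), so λ ≡ 24.
  x = λ² - 38 - 6 = 576 - 44 ≡ 15; y = λ·(38 - 15) - 4 ≡ 31. → (15, 31)
4G: (15, 31) + (6, 35). λ = (35 - 31)/(6 - 15) ≡ 4/38 mod 47. 38⁻¹ ≡ 26 (mod 47), so λ ≡ 10.
  x = λ² - 15 - 6 = 100 - 21 ≡ 32; y = λ·(15 - 32) - 31 ≡ 34. → (32, 34)
4G = (32, 34).
Next 3H:
Repeated addition: build up to 3H.
2H: tangent at (28, 14): λ = (3·28² + 27)/(2·14) ≡ 29/28. 28⁻¹ ≡ 42 (mod 47), so λ ≡ 29·42 ≡ 43.
  x = λ² - 28 - 28 = 1849 - 56 ≡ 7; y = λ·(28 - 7) - 14 ≡ 43. → (7, 43)
3H: (7, 43) + (28, 14). λ = (14 - 43)/(28 - 7) ≡ 18/21 mod 47. 21⁻¹ ≡ 9 (mod 47) since 21·9 = 189 ≡ 1, so λ ≡ 21.
  x = λ² - 7 - 28 = 441 - 35 ≡ 30; y = λ·(7 - 30) - 43 ≡ 38. → (30, 38)
3H = (30, 38).
Finally 4G + 3H:
(32, 34) + (30, 38). λ = (38 - 34)/(30 - 32) ≡ 4/45 mod 47. 45⁻¹ ≡ 23 (mod 47), so λ ≡ 45.
  x = λ² - 32 - 30 = 2025 - 62 ≡ 36; y = λ·(32 - 36) - 34 ≡ 21. → (36, 21)

(36, 21)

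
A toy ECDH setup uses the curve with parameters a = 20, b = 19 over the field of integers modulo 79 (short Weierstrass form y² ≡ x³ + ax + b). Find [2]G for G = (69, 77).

(21, 33)

tangent at (69, 77): λ = (3·69² + 20)/(2·77) ≡ 4/75. 75⁻¹ ≡ 59 (mod 79) since 75·59 = 4425 ≡ 1, so λ ≡ 4·59 ≡ 78.
  x = λ² - 69 - 69 = 6084 - 138 ≡ 21; y = λ·(69 - 21) - 77 ≡ 33. → (21, 33)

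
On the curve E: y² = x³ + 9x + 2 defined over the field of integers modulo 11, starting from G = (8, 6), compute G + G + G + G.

(7, 10)

Repeated addition: build up to 4G.
2G: tangent at (8, 6): λ = (3·8² + 9)/(2·6) ≡ 3/1. 1⁻¹ ≡ 1 (mod 11), so λ ≡ 3·1 ≡ 3.
  x = λ² - 8 - 8 = 9 - 16 ≡ 4; y = λ·(8 - 4) - 6 ≡ 6. → (4, 6)
3G: (4, 6) + (8, 6). λ = (6 - 6)/(8 - 4) ≡ 0/4 mod 11. 4⁻¹ ≡ 3 (mod 11), so λ ≡ 0.
  x = λ² - 4 - 8 = 0 - 12 ≡ 10; y = λ·(4 - 10) - 6 ≡ 5. → (10, 5)
4G: (10, 5) + (8, 6). λ = (6 - 5)/(8 - 10) ≡ 1/9 mod 11. 9⁻¹ ≡ 5 (mod 11) since 9·5 = 45 ≡ 1, so λ ≡ 5.
  x = λ² - 10 - 8 = 25 - 18 ≡ 7; y = λ·(10 - 7) - 5 ≡ 10. → (7, 10)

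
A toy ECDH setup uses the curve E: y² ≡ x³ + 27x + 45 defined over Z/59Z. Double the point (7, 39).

(21, 16)

tangent at (7, 39): λ = (3·7² + 27)/(2·39) ≡ 56/19. 19⁻¹ ≡ 28 (mod 59) since 19·28 = 532 ≡ 1, so λ ≡ 56·28 ≡ 34.
  x = λ² - 7 - 7 = 1156 - 14 ≡ 21; y = λ·(7 - 21) - 39 ≡ 16. → (21, 16)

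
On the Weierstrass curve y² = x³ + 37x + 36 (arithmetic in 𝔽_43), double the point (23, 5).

tangent at (23, 5): λ = (3·23² + 37)/(2·5) ≡ 33/10. 10⁻¹ ≡ 13 (mod 43), so λ ≡ 33·13 ≡ 42.
  x = λ² - 23 - 23 = 1764 - 46 ≡ 41; y = λ·(23 - 41) - 5 ≡ 13. → (41, 13)

(41, 13)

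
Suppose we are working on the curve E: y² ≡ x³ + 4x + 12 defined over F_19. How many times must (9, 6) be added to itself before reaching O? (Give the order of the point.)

12

2P: tangent at (9, 6): λ = (3·9² + 4)/(2·6) ≡ 0/12. 12⁻¹ ≡ 8 (mod 19) since 12·8 = 96 ≡ 1, so λ ≡ 0·8 ≡ 0.
  x = λ² - 9 - 9 = 0 - 18 ≡ 1; y = λ·(9 - 1) - 6 ≡ 13. → (1, 13)
3P: (1, 13) + (9, 6). λ = (6 - 13)/(9 - 1) ≡ 12/8 mod 19. 8⁻¹ ≡ 12 (mod 19) since 8·12 = 96 ≡ 1, so λ ≡ 11.
  x = λ² - 1 - 9 = 121 - 10 ≡ 16; y = λ·(1 - 16) - 13 ≡ 12. → (16, 12)
4P: (16, 12) + (9, 6). λ = (6 - 12)/(9 - 16) ≡ 13/12 mod 19. 12⁻¹ ≡ 8 (mod 19) since 12·8 = 96 ≡ 1, so λ ≡ 9.
  x = λ² - 16 - 9 = 81 - 25 ≡ 18; y = λ·(16 - 18) - 12 ≡ 8. → (18, 8)
5P: (18, 8) + (9, 6). λ = (6 - 8)/(9 - 18) ≡ 17/10 mod 19. 10⁻¹ ≡ 2 (mod 19), so λ ≡ 15.
  x = λ² - 18 - 9 = 225 - 27 ≡ 8; y = λ·(18 - 8) - 8 ≡ 9. → (8, 9)
6P: (8, 9) + (9, 6). λ = (6 - 9)/(9 - 8) ≡ 16/1 mod 19. 1⁻¹ ≡ 1 (mod 19) since 1·1 = 1 ≡ 1, so λ ≡ 16.
  x = λ² - 8 - 9 = 256 - 17 ≡ 11; y = λ·(8 - 11) - 9 ≡ 0. → (11, 0)
7P: (11, 0) + (9, 6). λ = (6 - 0)/(9 - 11) ≡ 6/17 mod 19. 17⁻¹ ≡ 9 (mod 19), so λ ≡ 16.
  x = λ² - 11 - 9 = 256 - 20 ≡ 8; y = λ·(11 - 8) - 0 ≡ 10. → (8, 10)
8P: (8, 10) + (9, 6). λ = (6 - 10)/(9 - 8) ≡ 15/1 mod 19. 1⁻¹ ≡ 1 (mod 19), so λ ≡ 15.
  x = λ² - 8 - 9 = 225 - 17 ≡ 18; y = λ·(8 - 18) - 10 ≡ 11. → (18, 11)
9P: (18, 11) + (9, 6). λ = (6 - 11)/(9 - 18) ≡ 14/10 mod 19. 10⁻¹ ≡ 2 (mod 19), so λ ≡ 9.
  x = λ² - 18 - 9 = 81 - 27 ≡ 16; y = λ·(18 - 16) - 11 ≡ 7. → (16, 7)
10P: (16, 7) + (9, 6). λ = (6 - 7)/(9 - 16) ≡ 18/12 mod 19. 12⁻¹ ≡ 8 (mod 19) since 12·8 = 96 ≡ 1, so λ ≡ 11.
  x = λ² - 16 - 9 = 121 - 25 ≡ 1; y = λ·(16 - 1) - 7 ≡ 6. → (1, 6)
11P: (1, 6) + (9, 6). λ = (6 - 6)/(9 - 1) ≡ 0/8 mod 19. 8⁻¹ ≡ 12 (mod 19), so λ ≡ 0.
  x = λ² - 1 - 9 = 0 - 10 ≡ 9; y = λ·(1 - 9) - 6 ≡ 13. → (9, 13)
12P: (9, 13) + (9, 6): same x and y₁ ≡ -y₂, so the sum is O.
12P = O, so the order is 12.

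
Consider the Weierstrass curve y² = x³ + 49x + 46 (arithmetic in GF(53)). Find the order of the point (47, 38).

2P: tangent at (47, 38): λ = (3·47² + 49)/(2·38) ≡ 51/23. 23⁻¹ ≡ 30 (mod 53) since 23·30 = 690 ≡ 1, so λ ≡ 51·30 ≡ 46.
  x = λ² - 47 - 47 = 2116 - 94 ≡ 8; y = λ·(47 - 8) - 38 ≡ 7. → (8, 7)
3P: (8, 7) + (47, 38). λ = (38 - 7)/(47 - 8) ≡ 31/39 mod 53. 39⁻¹ ≡ 34 (mod 53), so λ ≡ 47.
  x = λ² - 8 - 47 = 2209 - 55 ≡ 34; y = λ·(8 - 34) - 7 ≡ 43. → (34, 43)
4P: (34, 43) + (47, 38). λ = (38 - 43)/(47 - 34) ≡ 48/13 mod 53. 13⁻¹ ≡ 49 (mod 53), so λ ≡ 20.
  x = λ² - 34 - 47 = 400 - 81 ≡ 1; y = λ·(34 - 1) - 43 ≡ 34. → (1, 34)
5P: (1, 34) + (47, 38). λ = (38 - 34)/(47 - 1) ≡ 4/46 mod 53. 46⁻¹ ≡ 15 (mod 53), so λ ≡ 7.
  x = λ² - 1 - 47 = 49 - 48 ≡ 1; y = λ·(1 - 1) - 34 ≡ 19. → (1, 19)
6P: (1, 19) + (47, 38). λ = (38 - 19)/(47 - 1) ≡ 19/46 mod 53. 46⁻¹ ≡ 15 (mod 53) since 46·15 = 690 ≡ 1, so λ ≡ 20.
  x = λ² - 1 - 47 = 400 - 48 ≡ 34; y = λ·(1 - 34) - 19 ≡ 10. → (34, 10)
7P: (34, 10) + (47, 38). λ = (38 - 10)/(47 - 34) ≡ 28/13 mod 53. 13⁻¹ ≡ 49 (mod 53) since 13·49 = 637 ≡ 1, so λ ≡ 47.
  x = λ² - 34 - 47 = 2209 - 81 ≡ 8; y = λ·(34 - 8) - 10 ≡ 46. → (8, 46)
8P: (8, 46) + (47, 38). λ = (38 - 46)/(47 - 8) ≡ 45/39 mod 53. 39⁻¹ ≡ 34 (mod 53) since 39·34 = 1326 ≡ 1, so λ ≡ 46.
  x = λ² - 8 - 47 = 2116 - 55 ≡ 47; y = λ·(8 - 47) - 46 ≡ 15. → (47, 15)
9P: (47, 15) + (47, 38): same x and y₁ ≡ -y₂, so the sum is ∞.
9P = ∞, so the order is 9.

9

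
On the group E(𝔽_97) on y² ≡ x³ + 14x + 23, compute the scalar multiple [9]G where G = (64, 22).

Double-and-add on 9 = (1001)₂. Start with G = (64, 22) for the leading 1-bit.
double: tangent at (64, 22): λ = (3·64² + 14)/(2·22) ≡ 80/44. 44⁻¹ ≡ 86 (mod 97) since 44·86 = 3784 ≡ 1, so λ ≡ 80·86 ≡ 90.
  x = λ² - 64 - 64 = 8100 - 128 ≡ 18; y = λ·(64 - 18) - 22 ≡ 44. → (18, 44)
double: tangent at (18, 44): λ = (3·18² + 14)/(2·44) ≡ 16/88. 88⁻¹ ≡ 43 (mod 97), so λ ≡ 16·43 ≡ 9.
  x = λ² - 18 - 18 = 81 - 36 ≡ 45; y = λ·(18 - 45) - 44 ≡ 4. → (45, 4)
double: tangent at (45, 4): λ = (3·45² + 14)/(2·4) ≡ 75/8. 8⁻¹ ≡ 85 (mod 97), so λ ≡ 75·85 ≡ 70.
  x = λ² - 45 - 45 = 4900 - 90 ≡ 57; y = λ·(45 - 57) - 4 ≡ 29. → (57, 29)
add G: (57, 29) + (64, 22). λ = (22 - 29)/(64 - 57) ≡ 90/7 mod 97. 7⁻¹ ≡ 14 (mod 97), so λ ≡ 96.
  x = λ² - 57 - 64 = 9216 - 121 ≡ 74; y = λ·(57 - 74) - 29 ≡ 85. → (74, 85)

(74, 85)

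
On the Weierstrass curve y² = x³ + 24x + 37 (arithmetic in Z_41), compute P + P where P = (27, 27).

tangent at (27, 27): λ = (3·27² + 24)/(2·27) ≡ 38/13. 13⁻¹ ≡ 19 (mod 41), so λ ≡ 38·19 ≡ 25.
  x = λ² - 27 - 27 = 625 - 54 ≡ 38; y = λ·(27 - 38) - 27 ≡ 26. → (38, 26)

(38, 26)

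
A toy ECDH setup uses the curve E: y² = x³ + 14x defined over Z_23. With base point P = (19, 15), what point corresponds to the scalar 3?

Repeated addition: build up to 3P.
2P: tangent at (19, 15): λ = (3·19² + 14)/(2·15) ≡ 16/7. 7⁻¹ ≡ 10 (mod 23), so λ ≡ 16·10 ≡ 22.
  x = λ² - 19 - 19 = 484 - 38 ≡ 9; y = λ·(19 - 9) - 15 ≡ 21. → (9, 21)
3P: (9, 21) + (19, 15). λ = (15 - 21)/(19 - 9) ≡ 17/10 mod 23. 10⁻¹ ≡ 7 (mod 23), so λ ≡ 4.
  x = λ² - 9 - 19 = 16 - 28 ≡ 11; y = λ·(9 - 11) - 21 ≡ 17. → (11, 17)

(11, 17)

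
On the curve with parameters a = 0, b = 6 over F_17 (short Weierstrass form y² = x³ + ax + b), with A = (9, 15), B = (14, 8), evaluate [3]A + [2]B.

First 3A:
Repeated addition: build up to 3A.
2A: tangent at (9, 15): λ = (3·9² + 0)/(2·15) ≡ 5/13. 13⁻¹ ≡ 4 (mod 17), so λ ≡ 5·4 ≡ 3.
  x = λ² - 9 - 9 = 9 - 18 ≡ 8; y = λ·(9 - 8) - 15 ≡ 5. → (8, 5)
3A: (8, 5) + (9, 15). λ = (15 - 5)/(9 - 8) ≡ 10/1 mod 17. 1⁻¹ ≡ 1 (mod 17), so λ ≡ 10.
  x = λ² - 8 - 9 = 100 - 17 ≡ 15; y = λ·(8 - 15) - 5 ≡ 10. → (15, 10)
3A = (15, 10).
Next 2B:
Repeated addition: build up to 2B.
2B: tangent at (14, 8): λ = (3·14² + 0)/(2·8) ≡ 10/16. 16⁻¹ ≡ 16 (mod 17), so λ ≡ 10·16 ≡ 7.
  x = λ² - 14 - 14 = 49 - 28 ≡ 4; y = λ·(14 - 4) - 8 ≡ 11. → (4, 11)
2B = (4, 11).
Finally 3A + 2B:
(15, 10) + (4, 11). λ = (11 - 10)/(4 - 15) ≡ 1/6 mod 17. 6⁻¹ ≡ 3 (mod 17) since 6·3 = 18 ≡ 1, so λ ≡ 3.
  x = λ² - 15 - 4 = 9 - 19 ≡ 7; y = λ·(15 - 7) - 10 ≡ 14. → (7, 14)

(7, 14)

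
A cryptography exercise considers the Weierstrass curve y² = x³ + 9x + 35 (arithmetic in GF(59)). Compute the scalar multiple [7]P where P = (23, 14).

Double-and-add on 7 = (111)₂. Start with P = (23, 14) for the leading 1-bit.
double: tangent at (23, 14): λ = (3·23² + 9)/(2·14) ≡ 3/28. 28⁻¹ ≡ 19 (mod 59), so λ ≡ 3·19 ≡ 57.
  x = λ² - 23 - 23 = 3249 - 46 ≡ 17; y = λ·(23 - 17) - 14 ≡ 33. → (17, 33)
add P: (17, 33) + (23, 14). λ = (14 - 33)/(23 - 17) ≡ 40/6 mod 59. 6⁻¹ ≡ 10 (mod 59) since 6·10 = 60 ≡ 1, so λ ≡ 46.
  x = λ² - 17 - 23 = 2116 - 40 ≡ 11; y = λ·(17 - 11) - 33 ≡ 7. → (11, 7)
double: tangent at (11, 7): λ = (3·11² + 9)/(2·7) ≡ 18/14. 14⁻¹ ≡ 38 (mod 59), so λ ≡ 18·38 ≡ 35.
  x = λ² - 11 - 11 = 1225 - 22 ≡ 23; y = λ·(11 - 23) - 7 ≡ 45. → (23, 45)
add P: (23, 45) + (23, 14): same x and y₁ ≡ -y₂, so the sum is ∞.

O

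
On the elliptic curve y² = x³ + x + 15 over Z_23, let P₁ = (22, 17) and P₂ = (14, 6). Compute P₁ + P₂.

(22, 17) + (14, 6). λ = (6 - 17)/(14 - 22) ≡ 12/15 mod 23. 15⁻¹ ≡ 20 (mod 23) since 15·20 = 300 ≡ 1, so λ ≡ 10.
  x = λ² - 22 - 14 = 100 - 36 ≡ 18; y = λ·(22 - 18) - 17 ≡ 0. → (18, 0)

(18, 0)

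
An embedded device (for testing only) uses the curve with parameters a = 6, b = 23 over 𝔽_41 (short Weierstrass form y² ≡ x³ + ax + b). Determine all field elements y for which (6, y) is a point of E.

none

x³ + 6x + 23 = 275 ≡ 29 (mod 41).
29 is a non-residue mod 41; no y exists.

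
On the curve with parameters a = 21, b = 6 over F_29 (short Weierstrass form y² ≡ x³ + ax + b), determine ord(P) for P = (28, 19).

7

2P: tangent at (28, 19): λ = (3·28² + 21)/(2·19) ≡ 24/9. 9⁻¹ ≡ 13 (mod 29), so λ ≡ 24·13 ≡ 22.
  x = λ² - 28 - 28 = 484 - 56 ≡ 22; y = λ·(28 - 22) - 19 ≡ 26. → (22, 26)
3P: (22, 26) + (28, 19). λ = (19 - 26)/(28 - 22) ≡ 22/6 mod 29. 6⁻¹ ≡ 5 (mod 29) since 6·5 = 30 ≡ 1, so λ ≡ 23.
  x = λ² - 22 - 28 = 529 - 50 ≡ 15; y = λ·(22 - 15) - 26 ≡ 19. → (15, 19)
4P: (15, 19) + (28, 19). λ = (19 - 19)/(28 - 15) ≡ 0/13 mod 29. 13⁻¹ ≡ 9 (mod 29) since 13·9 = 117 ≡ 1, so λ ≡ 0.
  x = λ² - 15 - 28 = 0 - 43 ≡ 15; y = λ·(15 - 15) - 19 ≡ 10. → (15, 10)
5P: (15, 10) + (28, 19). λ = (19 - 10)/(28 - 15) ≡ 9/13 mod 29. 13⁻¹ ≡ 9 (mod 29) since 13·9 = 117 ≡ 1, so λ ≡ 23.
  x = λ² - 15 - 28 = 529 - 43 ≡ 22; y = λ·(15 - 22) - 10 ≡ 3. → (22, 3)
6P: (22, 3) + (28, 19). λ = (19 - 3)/(28 - 22) ≡ 16/6 mod 29. 6⁻¹ ≡ 5 (mod 29), so λ ≡ 22.
  x = λ² - 22 - 28 = 484 - 50 ≡ 28; y = λ·(22 - 28) - 3 ≡ 10. → (28, 10)
7P: (28, 10) + (28, 19): same x and y₁ ≡ -y₂, so the sum is ∞.
7P = ∞, so the order is 7.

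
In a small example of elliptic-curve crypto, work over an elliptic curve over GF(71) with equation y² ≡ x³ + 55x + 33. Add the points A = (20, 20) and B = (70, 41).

(20, 20) + (70, 41). λ = (41 - 20)/(70 - 20) ≡ 21/50 mod 71. 50⁻¹ ≡ 27 (mod 71), so λ ≡ 70.
  x = λ² - 20 - 70 = 4900 - 90 ≡ 53; y = λ·(20 - 53) - 20 ≡ 13. → (53, 13)

(53, 13)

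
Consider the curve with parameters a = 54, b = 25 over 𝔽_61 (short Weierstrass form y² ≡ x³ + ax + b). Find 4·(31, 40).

(26, 41)

Write G = (31, 40).
Double-and-add on 4 = (100)₂. Start with G = (31, 40) for the leading 1-bit.
double: tangent at (31, 40): λ = (3·31² + 54)/(2·40) ≡ 9/19. 19⁻¹ ≡ 45 (mod 61), so λ ≡ 9·45 ≡ 39.
  x = λ² - 31 - 31 = 1521 - 62 ≡ 56; y = λ·(31 - 56) - 40 ≡ 22. → (56, 22)
double: tangent at (56, 22): λ = (3·56² + 54)/(2·22) ≡ 7/44. 44⁻¹ ≡ 43 (mod 61), so λ ≡ 7·43 ≡ 57.
  x = λ² - 56 - 56 = 3249 - 112 ≡ 26; y = λ·(56 - 26) - 22 ≡ 41. → (26, 41)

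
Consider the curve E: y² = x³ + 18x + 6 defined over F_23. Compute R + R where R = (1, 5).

tangent at (1, 5): λ = (3·1² + 18)/(2·5) ≡ 21/10. 10⁻¹ ≡ 7 (mod 23), so λ ≡ 21·7 ≡ 9.
  x = λ² - 1 - 1 = 81 - 2 ≡ 10; y = λ·(1 - 10) - 5 ≡ 6. → (10, 6)

(10, 6)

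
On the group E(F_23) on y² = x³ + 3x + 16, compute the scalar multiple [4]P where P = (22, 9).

(12, 20)

Repeated addition: build up to 4P.
2P: tangent at (22, 9): λ = (3·22² + 3)/(2·9) ≡ 6/18. 18⁻¹ ≡ 9 (mod 23), so λ ≡ 6·9 ≡ 8.
  x = λ² - 22 - 22 = 64 - 44 ≡ 20; y = λ·(22 - 20) - 9 ≡ 7. → (20, 7)
3P: (20, 7) + (22, 9). λ = (9 - 7)/(22 - 20) ≡ 2/2 mod 23. 2⁻¹ ≡ 12 (mod 23), so λ ≡ 1.
  x = λ² - 20 - 22 = 1 - 42 ≡ 5; y = λ·(20 - 5) - 7 ≡ 8. → (5, 8)
4P: (5, 8) + (22, 9). λ = (9 - 8)/(22 - 5) ≡ 1/17 mod 23. 17⁻¹ ≡ 19 (mod 23), so λ ≡ 19.
  x = λ² - 5 - 22 = 361 - 27 ≡ 12; y = λ·(5 - 12) - 8 ≡ 20. → (12, 20)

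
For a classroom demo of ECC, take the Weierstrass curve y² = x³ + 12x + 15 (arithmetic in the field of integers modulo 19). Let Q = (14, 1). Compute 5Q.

Double-and-add on 5 = (101)₂. Start with Q = (14, 1) for the leading 1-bit.
double: tangent at (14, 1): λ = (3·14² + 12)/(2·1) ≡ 11/2. 2⁻¹ ≡ 10 (mod 19) since 2·10 = 20 ≡ 1, so λ ≡ 11·10 ≡ 15.
  x = λ² - 14 - 14 = 225 - 28 ≡ 7; y = λ·(14 - 7) - 1 ≡ 9. → (7, 9)
double: tangent at (7, 9): λ = (3·7² + 12)/(2·9) ≡ 7/18. 18⁻¹ ≡ 18 (mod 19) since 18·18 = 324 ≡ 1, so λ ≡ 7·18 ≡ 12.
  x = λ² - 7 - 7 = 144 - 14 ≡ 16; y = λ·(7 - 16) - 9 ≡ 16. → (16, 16)
add Q: (16, 16) + (14, 1). λ = (1 - 16)/(14 - 16) ≡ 4/17 mod 19. 17⁻¹ ≡ 9 (mod 19), so λ ≡ 17.
  x = λ² - 16 - 14 = 289 - 30 ≡ 12; y = λ·(16 - 12) - 16 ≡ 14. → (12, 14)

(12, 14)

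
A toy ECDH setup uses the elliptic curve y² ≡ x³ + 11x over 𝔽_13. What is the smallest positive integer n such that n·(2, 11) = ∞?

2P: tangent at (2, 11): λ = (3·2² + 11)/(2·11) ≡ 10/9. 9⁻¹ ≡ 3 (mod 13), so λ ≡ 10·3 ≡ 4.
  x = λ² - 2 - 2 = 16 - 4 ≡ 12; y = λ·(2 - 12) - 11 ≡ 1. → (12, 1)
3P: (12, 1) + (2, 11). λ = (11 - 1)/(2 - 12) ≡ 10/3 mod 13. 3⁻¹ ≡ 9 (mod 13) since 3·9 = 27 ≡ 1, so λ ≡ 12.
  x = λ² - 12 - 2 = 144 - 14 ≡ 0; y = λ·(12 - 0) - 1 ≡ 0. → (0, 0)
4P: (0, 0) + (2, 11). λ = (11 - 0)/(2 - 0) ≡ 11/2 mod 13. 2⁻¹ ≡ 7 (mod 13), so λ ≡ 12.
  x = λ² - 0 - 2 = 144 - 2 ≡ 12; y = λ·(0 - 12) - 0 ≡ 12. → (12, 12)
5P: (12, 12) + (2, 11). λ = (11 - 12)/(2 - 12) ≡ 12/3 mod 13. 3⁻¹ ≡ 9 (mod 13), so λ ≡ 4.
  x = λ² - 12 - 2 = 16 - 14 ≡ 2; y = λ·(12 - 2) - 12 ≡ 2. → (2, 2)
6P: (2, 2) + (2, 11): same x and y₁ ≡ -y₂, so the sum is ∞.
6P = ∞, so the order is 6.

6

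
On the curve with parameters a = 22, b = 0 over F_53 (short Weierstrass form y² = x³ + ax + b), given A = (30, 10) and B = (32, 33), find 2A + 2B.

First 2A:
Repeated addition: build up to 2A.
2A: tangent at (30, 10): λ = (3·30² + 22)/(2·10) ≡ 19/20. 20⁻¹ ≡ 8 (mod 53), so λ ≡ 19·8 ≡ 46.
  x = λ² - 30 - 30 = 2116 - 60 ≡ 42; y = λ·(30 - 42) - 10 ≡ 21. → (42, 21)
2A = (42, 21).
Next 2B:
Repeated addition: build up to 2B.
2B: tangent at (32, 33): λ = (3·32² + 22)/(2·33) ≡ 20/13. 13⁻¹ ≡ 49 (mod 53) since 13·49 = 637 ≡ 1, so λ ≡ 20·49 ≡ 26.
  x = λ² - 32 - 32 = 676 - 64 ≡ 29; y = λ·(32 - 29) - 33 ≡ 45. → (29, 45)
2B = (29, 45).
Finally 2A + 2B:
(42, 21) + (29, 45). λ = (45 - 21)/(29 - 42) ≡ 24/40 mod 53. 40⁻¹ ≡ 4 (mod 53) since 40·4 = 160 ≡ 1, so λ ≡ 43.
  x = λ² - 42 - 29 = 1849 - 71 ≡ 29; y = λ·(42 - 29) - 21 ≡ 8. → (29, 8)

(29, 8)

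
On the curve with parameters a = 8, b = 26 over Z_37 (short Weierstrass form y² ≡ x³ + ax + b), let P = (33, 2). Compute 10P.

Repeated addition: build up to 10P.
2P: tangent at (33, 2): λ = (3·33² + 8)/(2·2) ≡ 19/4. 4⁻¹ ≡ 28 (mod 37), so λ ≡ 19·28 ≡ 14.
  x = λ² - 33 - 33 = 196 - 66 ≡ 19; y = λ·(33 - 19) - 2 ≡ 9. → (19, 9)
3P: (19, 9) + (33, 2). λ = (2 - 9)/(33 - 19) ≡ 30/14 mod 37. 14⁻¹ ≡ 8 (mod 37) since 14·8 = 112 ≡ 1, so λ ≡ 18.
  x = λ² - 19 - 33 = 324 - 52 ≡ 13; y = λ·(19 - 13) - 9 ≡ 25. → (13, 25)
4P: (13, 25) + (33, 2). λ = (2 - 25)/(33 - 13) ≡ 14/20 mod 37. 20⁻¹ ≡ 13 (mod 37), so λ ≡ 34.
  x = λ² - 13 - 33 = 1156 - 46 ≡ 0; y = λ·(13 - 0) - 25 ≡ 10. → (0, 10)
5P: (0, 10) + (33, 2). λ = (2 - 10)/(33 - 0) ≡ 29/33 mod 37. 33⁻¹ ≡ 9 (mod 37) since 33·9 = 297 ≡ 1, so λ ≡ 2.
  x = λ² - 0 - 33 = 4 - 33 ≡ 8; y = λ·(0 - 8) - 10 ≡ 11. → (8, 11)
6P: (8, 11) + (33, 2). λ = (2 - 11)/(33 - 8) ≡ 28/25 mod 37. 25⁻¹ ≡ 3 (mod 37) since 25·3 = 75 ≡ 1, so λ ≡ 10.
  x = λ² - 8 - 33 = 100 - 41 ≡ 22; y = λ·(8 - 22) - 11 ≡ 34. → (22, 34)
7P: (22, 34) + (33, 2). λ = (2 - 34)/(33 - 22) ≡ 5/11 mod 37. 11⁻¹ ≡ 27 (mod 37) since 11·27 = 297 ≡ 1, so λ ≡ 24.
  x = λ² - 22 - 33 = 576 - 55 ≡ 3; y = λ·(22 - 3) - 34 ≡ 15. → (3, 15)
8P: (3, 15) + (33, 2). λ = (2 - 15)/(33 - 3) ≡ 24/30 mod 37. 30⁻¹ ≡ 21 (mod 37), so λ ≡ 23.
  x = λ² - 3 - 33 = 529 - 36 ≡ 12; y = λ·(3 - 12) - 15 ≡ 0. → (12, 0)
9P: (12, 0) + (33, 2). λ = (2 - 0)/(33 - 12) ≡ 2/21 mod 37. 21⁻¹ ≡ 30 (mod 37), so λ ≡ 23.
  x = λ² - 12 - 33 = 529 - 45 ≡ 3; y = λ·(12 - 3) - 0 ≡ 22. → (3, 22)
10P: (3, 22) + (33, 2). λ = (2 - 22)/(33 - 3) ≡ 17/30 mod 37. 30⁻¹ ≡ 21 (mod 37) since 30·21 = 630 ≡ 1, so λ ≡ 24.
  x = λ² - 3 - 33 = 576 - 36 ≡ 22; y = λ·(3 - 22) - 22 ≡ 3. → (22, 3)

(22, 3)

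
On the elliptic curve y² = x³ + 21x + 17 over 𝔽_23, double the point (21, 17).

(13, 7)

tangent at (21, 17): λ = (3·21² + 21)/(2·17) ≡ 10/11. 11⁻¹ ≡ 21 (mod 23) since 11·21 = 231 ≡ 1, so λ ≡ 10·21 ≡ 3.
  x = λ² - 21 - 21 = 9 - 42 ≡ 13; y = λ·(21 - 13) - 17 ≡ 7. → (13, 7)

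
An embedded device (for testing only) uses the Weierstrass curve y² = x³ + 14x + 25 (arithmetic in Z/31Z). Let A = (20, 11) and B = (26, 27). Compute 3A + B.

(29, 19)

First 3A:
Repeated addition: build up to 3A.
2A: tangent at (20, 11): λ = (3·20² + 14)/(2·11) ≡ 5/22. 22⁻¹ ≡ 24 (mod 31) since 22·24 = 528 ≡ 1, so λ ≡ 5·24 ≡ 27.
  x = λ² - 20 - 20 = 729 - 40 ≡ 7; y = λ·(20 - 7) - 11 ≡ 30. → (7, 30)
3A: (7, 30) + (20, 11). λ = (11 - 30)/(20 - 7) ≡ 12/13 mod 31. 13⁻¹ ≡ 12 (mod 31), so λ ≡ 20.
  x = λ² - 7 - 20 = 400 - 27 ≡ 1; y = λ·(7 - 1) - 30 ≡ 28. → (1, 28)
3A = (1, 28).
Finally 3A + B:
(1, 28) + (26, 27). λ = (27 - 28)/(26 - 1) ≡ 30/25 mod 31. 25⁻¹ ≡ 5 (mod 31), so λ ≡ 26.
  x = λ² - 1 - 26 = 676 - 27 ≡ 29; y = λ·(1 - 29) - 28 ≡ 19. → (29, 19)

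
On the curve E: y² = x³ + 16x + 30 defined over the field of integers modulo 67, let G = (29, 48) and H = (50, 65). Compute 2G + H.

(53, 55)

First 2G:
Repeated addition: build up to 2G.
2G: tangent at (29, 48): λ = (3·29² + 16)/(2·48) ≡ 60/29. 29⁻¹ ≡ 37 (mod 67), so λ ≡ 60·37 ≡ 9.
  x = λ² - 29 - 29 = 81 - 58 ≡ 23; y = λ·(29 - 23) - 48 ≡ 6. → (23, 6)
2G = (23, 6).
Finally 2G + H:
(23, 6) + (50, 65). λ = (65 - 6)/(50 - 23) ≡ 59/27 mod 67. 27⁻¹ ≡ 5 (mod 67), so λ ≡ 27.
  x = λ² - 23 - 50 = 729 - 73 ≡ 53; y = λ·(23 - 53) - 6 ≡ 55. → (53, 55)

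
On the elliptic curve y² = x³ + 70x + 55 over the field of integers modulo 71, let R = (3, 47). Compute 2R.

(24, 62)

tangent at (3, 47): λ = (3·3² + 70)/(2·47) ≡ 26/23. 23⁻¹ ≡ 34 (mod 71), so λ ≡ 26·34 ≡ 32.
  x = λ² - 3 - 3 = 1024 - 6 ≡ 24; y = λ·(3 - 24) - 47 ≡ 62. → (24, 62)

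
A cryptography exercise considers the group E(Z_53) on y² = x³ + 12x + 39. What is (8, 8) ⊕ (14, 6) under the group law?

(8, 8) + (14, 6). λ = (6 - 8)/(14 - 8) ≡ 51/6 mod 53. 6⁻¹ ≡ 9 (mod 53) since 6·9 = 54 ≡ 1, so λ ≡ 35.
  x = λ² - 8 - 14 = 1225 - 22 ≡ 37; y = λ·(8 - 37) - 8 ≡ 37. → (37, 37)

(37, 37)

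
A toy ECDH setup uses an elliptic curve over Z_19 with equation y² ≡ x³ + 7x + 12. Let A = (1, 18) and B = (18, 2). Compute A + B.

(1, 18) + (18, 2). λ = (2 - 18)/(18 - 1) ≡ 3/17 mod 19. 17⁻¹ ≡ 9 (mod 19) since 17·9 = 153 ≡ 1, so λ ≡ 8.
  x = λ² - 1 - 18 = 64 - 19 ≡ 7; y = λ·(1 - 7) - 18 ≡ 10. → (7, 10)

(7, 10)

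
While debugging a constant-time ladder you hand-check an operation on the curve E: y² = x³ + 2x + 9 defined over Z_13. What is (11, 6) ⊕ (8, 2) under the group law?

(3, 9)

(11, 6) + (8, 2). λ = (2 - 6)/(8 - 11) ≡ 9/10 mod 13. 10⁻¹ ≡ 4 (mod 13) since 10·4 = 40 ≡ 1, so λ ≡ 10.
  x = λ² - 11 - 8 = 100 - 19 ≡ 3; y = λ·(11 - 3) - 6 ≡ 9. → (3, 9)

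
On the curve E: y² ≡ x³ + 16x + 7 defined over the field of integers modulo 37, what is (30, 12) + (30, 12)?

tangent at (30, 12): λ = (3·30² + 16)/(2·12) ≡ 15/24. 24⁻¹ ≡ 17 (mod 37), so λ ≡ 15·17 ≡ 33.
  x = λ² - 30 - 30 = 1089 - 60 ≡ 30; y = λ·(30 - 30) - 12 ≡ 25. → (30, 25)

(30, 25)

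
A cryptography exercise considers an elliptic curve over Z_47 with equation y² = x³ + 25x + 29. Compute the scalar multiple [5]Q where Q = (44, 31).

(43, 10)

Double-and-add on 5 = (101)₂. Start with Q = (44, 31) for the leading 1-bit.
double: tangent at (44, 31): λ = (3·44² + 25)/(2·31) ≡ 5/15. 15⁻¹ ≡ 22 (mod 47), so λ ≡ 5·22 ≡ 16.
  x = λ² - 44 - 44 = 256 - 88 ≡ 27; y = λ·(44 - 27) - 31 ≡ 6. → (27, 6)
double: tangent at (27, 6): λ = (3·27² + 25)/(2·6) ≡ 3/12. 12⁻¹ ≡ 4 (mod 47) since 12·4 = 48 ≡ 1, so λ ≡ 3·4 ≡ 12.
  x = λ² - 27 - 27 = 144 - 54 ≡ 43; y = λ·(27 - 43) - 6 ≡ 37. → (43, 37)
add Q: (43, 37) + (44, 31). λ = (31 - 37)/(44 - 43) ≡ 41/1 mod 47. 1⁻¹ ≡ 1 (mod 47), so λ ≡ 41.
  x = λ² - 43 - 44 = 1681 - 87 ≡ 43; y = λ·(43 - 43) - 37 ≡ 10. → (43, 10)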